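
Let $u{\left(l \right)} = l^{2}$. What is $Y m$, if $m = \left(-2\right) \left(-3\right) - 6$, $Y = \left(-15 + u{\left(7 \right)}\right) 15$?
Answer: $0$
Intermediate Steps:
$Y = 510$ ($Y = \left(-15 + 7^{2}\right) 15 = \left(-15 + 49\right) 15 = 34 \cdot 15 = 510$)
$m = 0$ ($m = 6 - 6 = 0$)
$Y m = 510 \cdot 0 = 0$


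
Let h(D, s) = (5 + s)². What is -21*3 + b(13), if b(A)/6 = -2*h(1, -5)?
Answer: -63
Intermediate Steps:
b(A) = 0 (b(A) = 6*(-2*(5 - 5)²) = 6*(-2*0²) = 6*(-2*0) = 6*0 = 0)
-21*3 + b(13) = -21*3 + 0 = -63 + 0 = -63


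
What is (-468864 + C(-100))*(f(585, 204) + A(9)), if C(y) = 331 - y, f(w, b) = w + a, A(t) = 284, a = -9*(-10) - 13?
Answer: -443137618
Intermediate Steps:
a = 77 (a = 90 - 13 = 77)
f(w, b) = 77 + w (f(w, b) = w + 77 = 77 + w)
(-468864 + C(-100))*(f(585, 204) + A(9)) = (-468864 + (331 - 1*(-100)))*((77 + 585) + 284) = (-468864 + (331 + 100))*(662 + 284) = (-468864 + 431)*946 = -468433*946 = -443137618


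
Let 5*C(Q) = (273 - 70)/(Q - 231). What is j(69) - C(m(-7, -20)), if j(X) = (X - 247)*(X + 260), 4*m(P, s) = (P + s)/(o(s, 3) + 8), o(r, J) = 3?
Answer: -2984017778/50955 ≈ -58562.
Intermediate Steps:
m(P, s) = P/44 + s/44 (m(P, s) = ((P + s)/(3 + 8))/4 = ((P + s)/11)/4 = ((P + s)*(1/11))/4 = (P/11 + s/11)/4 = P/44 + s/44)
C(Q) = 203/(5*(-231 + Q)) (C(Q) = ((273 - 70)/(Q - 231))/5 = (203/(-231 + Q))/5 = 203/(5*(-231 + Q)))
j(X) = (-247 + X)*(260 + X)
j(69) - C(m(-7, -20)) = (-64220 + 69² + 13*69) - 203/(5*(-231 + ((1/44)*(-7) + (1/44)*(-20)))) = (-64220 + 4761 + 897) - 203/(5*(-231 + (-7/44 - 5/11))) = -58562 - 203/(5*(-231 - 27/44)) = -58562 - 203/(5*(-10191/44)) = -58562 - 203*(-44)/(5*10191) = -58562 - 1*(-8932/50955) = -58562 + 8932/50955 = -2984017778/50955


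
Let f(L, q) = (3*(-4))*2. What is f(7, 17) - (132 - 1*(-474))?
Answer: -630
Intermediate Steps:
f(L, q) = -24 (f(L, q) = -12*2 = -24)
f(7, 17) - (132 - 1*(-474)) = -24 - (132 - 1*(-474)) = -24 - (132 + 474) = -24 - 1*606 = -24 - 606 = -630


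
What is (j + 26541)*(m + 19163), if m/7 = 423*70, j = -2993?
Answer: 5332044284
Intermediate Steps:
m = 207270 (m = 7*(423*70) = 7*29610 = 207270)
(j + 26541)*(m + 19163) = (-2993 + 26541)*(207270 + 19163) = 23548*226433 = 5332044284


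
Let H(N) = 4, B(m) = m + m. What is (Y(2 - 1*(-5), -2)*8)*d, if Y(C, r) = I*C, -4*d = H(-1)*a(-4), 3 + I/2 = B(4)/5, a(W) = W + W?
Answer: -6272/5 ≈ -1254.4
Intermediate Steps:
B(m) = 2*m
a(W) = 2*W
I = -14/5 (I = -6 + 2*((2*4)/5) = -6 + 2*(8*(1/5)) = -6 + 2*(8/5) = -6 + 16/5 = -14/5 ≈ -2.8000)
d = 8 (d = -2*(-4) = -(-8) = -1/4*(-32) = 8)
Y(C, r) = -14*C/5
(Y(2 - 1*(-5), -2)*8)*d = (-14*(2 - 1*(-5))/5*8)*8 = (-14*(2 + 5)/5*8)*8 = (-14/5*7*8)*8 = -98/5*8*8 = -784/5*8 = -6272/5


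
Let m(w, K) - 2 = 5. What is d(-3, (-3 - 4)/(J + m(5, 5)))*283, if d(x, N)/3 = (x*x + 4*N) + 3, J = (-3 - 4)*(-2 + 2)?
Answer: 6792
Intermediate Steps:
m(w, K) = 7 (m(w, K) = 2 + 5 = 7)
J = 0 (J = -7*0 = 0)
d(x, N) = 9 + 3*x² + 12*N (d(x, N) = 3*((x*x + 4*N) + 3) = 3*((x² + 4*N) + 3) = 3*(3 + x² + 4*N) = 9 + 3*x² + 12*N)
d(-3, (-3 - 4)/(J + m(5, 5)))*283 = (9 + 3*(-3)² + 12*((-3 - 4)/(0 + 7)))*283 = (9 + 3*9 + 12*(-7/7))*283 = (9 + 27 + 12*(-7*⅐))*283 = (9 + 27 + 12*(-1))*283 = (9 + 27 - 12)*283 = 24*283 = 6792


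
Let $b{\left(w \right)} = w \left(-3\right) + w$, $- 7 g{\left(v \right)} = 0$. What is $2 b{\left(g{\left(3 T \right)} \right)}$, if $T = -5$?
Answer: $0$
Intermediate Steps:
$g{\left(v \right)} = 0$ ($g{\left(v \right)} = \left(- \frac{1}{7}\right) 0 = 0$)
$b{\left(w \right)} = - 2 w$ ($b{\left(w \right)} = - 3 w + w = - 2 w$)
$2 b{\left(g{\left(3 T \right)} \right)} = 2 \left(\left(-2\right) 0\right) = 2 \cdot 0 = 0$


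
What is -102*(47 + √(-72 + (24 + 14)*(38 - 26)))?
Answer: -4794 - 816*√6 ≈ -6792.8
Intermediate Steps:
-102*(47 + √(-72 + (24 + 14)*(38 - 26))) = -102*(47 + √(-72 + 38*12)) = -102*(47 + √(-72 + 456)) = -102*(47 + √384) = -102*(47 + 8*√6) = -4794 - 816*√6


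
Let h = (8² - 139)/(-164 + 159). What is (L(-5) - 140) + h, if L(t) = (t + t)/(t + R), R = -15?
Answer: -249/2 ≈ -124.50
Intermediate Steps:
h = 15 (h = (64 - 139)/(-5) = -75*(-⅕) = 15)
L(t) = 2*t/(-15 + t) (L(t) = (t + t)/(t - 15) = (2*t)/(-15 + t) = 2*t/(-15 + t))
(L(-5) - 140) + h = (2*(-5)/(-15 - 5) - 140) + 15 = (2*(-5)/(-20) - 140) + 15 = (2*(-5)*(-1/20) - 140) + 15 = (½ - 140) + 15 = -279/2 + 15 = -249/2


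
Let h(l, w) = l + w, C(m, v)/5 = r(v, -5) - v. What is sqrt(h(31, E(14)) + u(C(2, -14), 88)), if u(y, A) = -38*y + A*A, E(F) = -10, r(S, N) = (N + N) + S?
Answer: sqrt(9665) ≈ 98.311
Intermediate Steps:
r(S, N) = S + 2*N (r(S, N) = 2*N + S = S + 2*N)
C(m, v) = -50 (C(m, v) = 5*((v + 2*(-5)) - v) = 5*((v - 10) - v) = 5*((-10 + v) - v) = 5*(-10) = -50)
u(y, A) = A**2 - 38*y (u(y, A) = -38*y + A**2 = A**2 - 38*y)
sqrt(h(31, E(14)) + u(C(2, -14), 88)) = sqrt((31 - 10) + (88**2 - 38*(-50))) = sqrt(21 + (7744 + 1900)) = sqrt(21 + 9644) = sqrt(9665)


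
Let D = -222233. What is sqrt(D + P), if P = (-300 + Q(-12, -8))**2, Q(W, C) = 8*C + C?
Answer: I*sqrt(83849) ≈ 289.57*I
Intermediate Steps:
Q(W, C) = 9*C
P = 138384 (P = (-300 + 9*(-8))**2 = (-300 - 72)**2 = (-372)**2 = 138384)
sqrt(D + P) = sqrt(-222233 + 138384) = sqrt(-83849) = I*sqrt(83849)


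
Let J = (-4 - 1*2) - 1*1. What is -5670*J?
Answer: 39690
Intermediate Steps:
J = -7 (J = (-4 - 2) - 1 = -6 - 1 = -7)
-5670*J = -5670*(-7) = 39690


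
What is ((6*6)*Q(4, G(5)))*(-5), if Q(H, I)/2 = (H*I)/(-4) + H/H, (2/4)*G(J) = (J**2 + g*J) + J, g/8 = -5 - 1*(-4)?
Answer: -7560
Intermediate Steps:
g = -8 (g = 8*(-5 - 1*(-4)) = 8*(-5 + 4) = 8*(-1) = -8)
G(J) = -14*J + 2*J**2 (G(J) = 2*((J**2 - 8*J) + J) = 2*(J**2 - 7*J) = -14*J + 2*J**2)
Q(H, I) = 2 - H*I/2 (Q(H, I) = 2*((H*I)/(-4) + H/H) = 2*((H*I)*(-1/4) + 1) = 2*(-H*I/4 + 1) = 2*(1 - H*I/4) = 2 - H*I/2)
((6*6)*Q(4, G(5)))*(-5) = ((6*6)*(2 - 1/2*4*2*5*(-7 + 5)))*(-5) = (36*(2 - 1/2*4*2*5*(-2)))*(-5) = (36*(2 - 1/2*4*(-20)))*(-5) = (36*(2 + 40))*(-5) = (36*42)*(-5) = 1512*(-5) = -7560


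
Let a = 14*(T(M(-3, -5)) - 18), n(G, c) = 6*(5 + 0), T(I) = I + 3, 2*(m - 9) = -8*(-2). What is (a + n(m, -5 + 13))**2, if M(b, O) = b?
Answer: 49284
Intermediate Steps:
m = 17 (m = 9 + (-8*(-2))/2 = 9 + (1/2)*16 = 9 + 8 = 17)
T(I) = 3 + I
n(G, c) = 30 (n(G, c) = 6*5 = 30)
a = -252 (a = 14*((3 - 3) - 18) = 14*(0 - 18) = 14*(-18) = -252)
(a + n(m, -5 + 13))**2 = (-252 + 30)**2 = (-222)**2 = 49284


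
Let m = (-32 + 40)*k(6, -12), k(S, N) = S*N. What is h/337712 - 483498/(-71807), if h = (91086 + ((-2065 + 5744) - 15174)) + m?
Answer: 168956906681/24250085584 ≈ 6.9673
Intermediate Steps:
k(S, N) = N*S
m = -576 (m = (-32 + 40)*(-12*6) = 8*(-72) = -576)
h = 79015 (h = (91086 + ((-2065 + 5744) - 15174)) - 576 = (91086 + (3679 - 15174)) - 576 = (91086 - 11495) - 576 = 79591 - 576 = 79015)
h/337712 - 483498/(-71807) = 79015/337712 - 483498/(-71807) = 79015*(1/337712) - 483498*(-1/71807) = 79015/337712 + 483498/71807 = 168956906681/24250085584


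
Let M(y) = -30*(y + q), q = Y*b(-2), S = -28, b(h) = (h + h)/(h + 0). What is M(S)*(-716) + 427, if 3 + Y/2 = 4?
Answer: -515093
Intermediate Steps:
Y = 2 (Y = -6 + 2*4 = -6 + 8 = 2)
b(h) = 2 (b(h) = (2*h)/h = 2)
q = 4 (q = 2*2 = 4)
M(y) = -120 - 30*y (M(y) = -30*(y + 4) = -30*(4 + y) = -120 - 30*y)
M(S)*(-716) + 427 = (-120 - 30*(-28))*(-716) + 427 = (-120 + 840)*(-716) + 427 = 720*(-716) + 427 = -515520 + 427 = -515093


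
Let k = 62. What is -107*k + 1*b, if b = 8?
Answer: -6626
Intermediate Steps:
-107*k + 1*b = -107*62 + 1*8 = -6634 + 8 = -6626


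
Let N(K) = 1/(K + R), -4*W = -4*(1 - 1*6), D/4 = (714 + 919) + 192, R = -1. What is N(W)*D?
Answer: -3650/3 ≈ -1216.7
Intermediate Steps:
D = 7300 (D = 4*((714 + 919) + 192) = 4*(1633 + 192) = 4*1825 = 7300)
W = -5 (W = -(-1)*(1 - 1*6) = -(-1)*(1 - 6) = -(-1)*(-5) = -¼*20 = -5)
N(K) = 1/(-1 + K) (N(K) = 1/(K - 1) = 1/(-1 + K))
N(W)*D = 7300/(-1 - 5) = 7300/(-6) = -⅙*7300 = -3650/3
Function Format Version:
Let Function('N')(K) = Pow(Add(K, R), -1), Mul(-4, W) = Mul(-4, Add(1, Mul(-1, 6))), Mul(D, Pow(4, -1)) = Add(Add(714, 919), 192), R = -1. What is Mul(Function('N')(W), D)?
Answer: Rational(-3650, 3) ≈ -1216.7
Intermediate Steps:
D = 7300 (D = Mul(4, Add(Add(714, 919), 192)) = Mul(4, Add(1633, 192)) = Mul(4, 1825) = 7300)
W = -5 (W = Mul(Rational(-1, 4), Mul(-4, Add(1, Mul(-1, 6)))) = Mul(Rational(-1, 4), Mul(-4, Add(1, -6))) = Mul(Rational(-1, 4), Mul(-4, -5)) = Mul(Rational(-1, 4), 20) = -5)
Function('N')(K) = Pow(Add(-1, K), -1) (Function('N')(K) = Pow(Add(K, -1), -1) = Pow(Add(-1, K), -1))
Mul(Function('N')(W), D) = Mul(Pow(Add(-1, -5), -1), 7300) = Mul(Pow(-6, -1), 7300) = Mul(Rational(-1, 6), 7300) = Rational(-3650, 3)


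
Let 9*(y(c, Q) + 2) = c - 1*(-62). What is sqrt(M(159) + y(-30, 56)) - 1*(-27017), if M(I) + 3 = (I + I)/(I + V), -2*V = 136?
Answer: 27017 + sqrt(152789)/273 ≈ 27018.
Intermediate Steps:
V = -68 (V = -1/2*136 = -68)
M(I) = -3 + 2*I/(-68 + I) (M(I) = -3 + (I + I)/(I - 68) = -3 + (2*I)/(-68 + I) = -3 + 2*I/(-68 + I))
y(c, Q) = 44/9 + c/9 (y(c, Q) = -2 + (c - 1*(-62))/9 = -2 + (c + 62)/9 = -2 + (62 + c)/9 = -2 + (62/9 + c/9) = 44/9 + c/9)
sqrt(M(159) + y(-30, 56)) - 1*(-27017) = sqrt((204 - 1*159)/(-68 + 159) + (44/9 + (1/9)*(-30))) - 1*(-27017) = sqrt((204 - 159)/91 + (44/9 - 10/3)) + 27017 = sqrt((1/91)*45 + 14/9) + 27017 = sqrt(45/91 + 14/9) + 27017 = sqrt(1679/819) + 27017 = sqrt(152789)/273 + 27017 = 27017 + sqrt(152789)/273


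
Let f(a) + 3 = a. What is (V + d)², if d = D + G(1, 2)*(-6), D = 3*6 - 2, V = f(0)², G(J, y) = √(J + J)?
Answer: 697 - 300*√2 ≈ 272.74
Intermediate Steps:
G(J, y) = √2*√J (G(J, y) = √(2*J) = √2*√J)
f(a) = -3 + a
V = 9 (V = (-3 + 0)² = (-3)² = 9)
D = 16 (D = 18 - 2 = 16)
d = 16 - 6*√2 (d = 16 + (√2*√1)*(-6) = 16 + (√2*1)*(-6) = 16 + √2*(-6) = 16 - 6*√2 ≈ 7.5147)
(V + d)² = (9 + (16 - 6*√2))² = (25 - 6*√2)²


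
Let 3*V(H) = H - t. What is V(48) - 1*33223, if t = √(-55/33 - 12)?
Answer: -33207 - I*√123/9 ≈ -33207.0 - 1.2323*I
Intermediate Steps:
t = I*√123/3 (t = √(-55*1/33 - 12) = √(-5/3 - 12) = √(-41/3) = I*√123/3 ≈ 3.6968*I)
V(H) = H/3 - I*√123/9 (V(H) = (H - I*√123/3)/3 = H/3 - I*√123/9)
V(48) - 1*33223 = ((⅓)*48 - I*√123/9) - 1*33223 = (16 - I*√123/9) - 33223 = -33207 - I*√123/9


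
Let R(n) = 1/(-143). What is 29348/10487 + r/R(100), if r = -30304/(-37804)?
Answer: -852608636/7624049 ≈ -111.83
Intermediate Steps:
R(n) = -1/143
r = 7576/9451 (r = -30304*(-1/37804) = 7576/9451 ≈ 0.80161)
29348/10487 + r/R(100) = 29348/10487 + 7576/(9451*(-1/143)) = 29348*(1/10487) + (7576/9451)*(-143) = 29348/10487 - 83336/727 = -852608636/7624049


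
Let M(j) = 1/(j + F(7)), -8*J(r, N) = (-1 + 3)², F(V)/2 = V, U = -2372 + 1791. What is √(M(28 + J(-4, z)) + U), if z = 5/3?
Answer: I*√4002343/83 ≈ 24.103*I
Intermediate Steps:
U = -581
z = 5/3 (z = 5*(⅓) = 5/3 ≈ 1.6667)
F(V) = 2*V
J(r, N) = -½ (J(r, N) = -(-1 + 3)²/8 = -⅛*2² = -⅛*4 = -½)
M(j) = 1/(14 + j) (M(j) = 1/(j + 2*7) = 1/(j + 14) = 1/(14 + j))
√(M(28 + J(-4, z)) + U) = √(1/(14 + (28 - ½)) - 581) = √(1/(14 + 55/2) - 581) = √(1/(83/2) - 581) = √(2/83 - 581) = √(-48221/83) = I*√4002343/83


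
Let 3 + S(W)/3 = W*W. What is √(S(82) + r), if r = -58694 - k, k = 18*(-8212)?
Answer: √109285 ≈ 330.58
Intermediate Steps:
S(W) = -9 + 3*W² (S(W) = -9 + 3*(W*W) = -9 + 3*W²)
k = -147816
r = 89122 (r = -58694 - 1*(-147816) = -58694 + 147816 = 89122)
√(S(82) + r) = √((-9 + 3*82²) + 89122) = √((-9 + 3*6724) + 89122) = √((-9 + 20172) + 89122) = √(20163 + 89122) = √109285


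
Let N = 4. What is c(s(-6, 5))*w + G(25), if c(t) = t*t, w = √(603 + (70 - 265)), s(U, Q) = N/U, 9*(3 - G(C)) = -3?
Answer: 10/3 + 8*√102/9 ≈ 12.311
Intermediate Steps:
G(C) = 10/3 (G(C) = 3 - ⅑*(-3) = 3 + ⅓ = 10/3)
s(U, Q) = 4/U
w = 2*√102 (w = √(603 - 195) = √408 = 2*√102 ≈ 20.199)
c(t) = t²
c(s(-6, 5))*w + G(25) = (4/(-6))²*(2*√102) + 10/3 = (4*(-⅙))²*(2*√102) + 10/3 = (-⅔)²*(2*√102) + 10/3 = 4*(2*√102)/9 + 10/3 = 8*√102/9 + 10/3 = 10/3 + 8*√102/9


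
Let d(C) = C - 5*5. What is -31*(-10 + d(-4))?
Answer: 1209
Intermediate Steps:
d(C) = -25 + C (d(C) = C - 25 = -25 + C)
-31*(-10 + d(-4)) = -31*(-10 + (-25 - 4)) = -31*(-10 - 29) = -31*(-39) = 1209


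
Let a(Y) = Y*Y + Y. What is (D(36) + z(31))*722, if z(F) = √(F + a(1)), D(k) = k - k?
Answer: 722*√33 ≈ 4147.6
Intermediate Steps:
a(Y) = Y + Y² (a(Y) = Y² + Y = Y + Y²)
D(k) = 0
z(F) = √(2 + F) (z(F) = √(F + 1*(1 + 1)) = √(F + 1*2) = √(F + 2) = √(2 + F))
(D(36) + z(31))*722 = (0 + √(2 + 31))*722 = (0 + √33)*722 = √33*722 = 722*√33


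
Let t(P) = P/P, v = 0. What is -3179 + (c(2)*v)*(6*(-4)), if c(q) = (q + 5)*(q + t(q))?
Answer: -3179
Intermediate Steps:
t(P) = 1
c(q) = (1 + q)*(5 + q) (c(q) = (q + 5)*(q + 1) = (5 + q)*(1 + q) = (1 + q)*(5 + q))
-3179 + (c(2)*v)*(6*(-4)) = -3179 + ((5 + 2² + 6*2)*0)*(6*(-4)) = -3179 + ((5 + 4 + 12)*0)*(-24) = -3179 + (21*0)*(-24) = -3179 + 0*(-24) = -3179 + 0 = -3179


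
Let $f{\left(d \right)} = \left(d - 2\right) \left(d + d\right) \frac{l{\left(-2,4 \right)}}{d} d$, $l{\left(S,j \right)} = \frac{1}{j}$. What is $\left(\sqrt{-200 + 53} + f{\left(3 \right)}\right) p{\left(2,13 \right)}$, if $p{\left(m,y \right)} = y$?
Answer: $\frac{39}{2} + 91 i \sqrt{3} \approx 19.5 + 157.62 i$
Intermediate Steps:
$f{\left(d \right)} = d \left(-1 + \frac{d}{2}\right)$ ($f{\left(d \right)} = \left(d - 2\right) \left(d + d\right) \frac{1}{4 d} d = \left(-2 + d\right) 2 d \frac{1}{4 d} d = 2 d \left(-2 + d\right) \frac{1}{4 d} d = \left(-1 + \frac{d}{2}\right) d = d \left(-1 + \frac{d}{2}\right)$)
$\left(\sqrt{-200 + 53} + f{\left(3 \right)}\right) p{\left(2,13 \right)} = \left(\sqrt{-200 + 53} + \frac{1}{2} \cdot 3 \left(-2 + 3\right)\right) 13 = \left(\sqrt{-147} + \frac{1}{2} \cdot 3 \cdot 1\right) 13 = \left(7 i \sqrt{3} + \frac{3}{2}\right) 13 = \left(\frac{3}{2} + 7 i \sqrt{3}\right) 13 = \frac{39}{2} + 91 i \sqrt{3}$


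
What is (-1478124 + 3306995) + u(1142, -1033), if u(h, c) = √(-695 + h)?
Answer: 1828871 + √447 ≈ 1.8289e+6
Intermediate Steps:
(-1478124 + 3306995) + u(1142, -1033) = (-1478124 + 3306995) + √(-695 + 1142) = 1828871 + √447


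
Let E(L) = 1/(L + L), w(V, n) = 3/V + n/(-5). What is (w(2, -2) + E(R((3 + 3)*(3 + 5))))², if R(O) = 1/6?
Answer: 2401/100 ≈ 24.010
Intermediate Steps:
R(O) = ⅙
w(V, n) = 3/V - n/5 (w(V, n) = 3/V + n*(-⅕) = 3/V - n/5)
E(L) = 1/(2*L)
(w(2, -2) + E(R((3 + 3)*(3 + 5))))² = ((3/2 - ⅕*(-2)) + 1/(2*(⅙)))² = ((3*(½) + ⅖) + (½)*6)² = ((3/2 + ⅖) + 3)² = (19/10 + 3)² = (49/10)² = 2401/100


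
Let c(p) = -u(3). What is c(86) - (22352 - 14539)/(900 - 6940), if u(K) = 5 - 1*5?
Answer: 7813/6040 ≈ 1.2935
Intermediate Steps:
u(K) = 0 (u(K) = 5 - 5 = 0)
c(p) = 0 (c(p) = -1*0 = 0)
c(86) - (22352 - 14539)/(900 - 6940) = 0 - (22352 - 14539)/(900 - 6940) = 0 - 7813/(-6040) = 0 - 7813*(-1)/6040 = 0 - 1*(-7813/6040) = 0 + 7813/6040 = 7813/6040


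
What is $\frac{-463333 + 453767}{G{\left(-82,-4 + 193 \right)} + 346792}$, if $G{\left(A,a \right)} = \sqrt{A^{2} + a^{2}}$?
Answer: $- \frac{3317412272}{120264648819} + \frac{9566 \sqrt{42445}}{120264648819} \approx -0.027568$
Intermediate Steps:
$\frac{-463333 + 453767}{G{\left(-82,-4 + 193 \right)} + 346792} = \frac{-463333 + 453767}{\sqrt{\left(-82\right)^{2} + \left(-4 + 193\right)^{2}} + 346792} = - \frac{9566}{\sqrt{6724 + 189^{2}} + 346792} = - \frac{9566}{\sqrt{6724 + 35721} + 346792} = - \frac{9566}{\sqrt{42445} + 346792} = - \frac{9566}{346792 + \sqrt{42445}}$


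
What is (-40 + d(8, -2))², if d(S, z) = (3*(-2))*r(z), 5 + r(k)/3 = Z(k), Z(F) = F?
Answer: 7396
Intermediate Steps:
r(k) = -15 + 3*k
d(S, z) = 90 - 18*z (d(S, z) = (3*(-2))*(-15 + 3*z) = -6*(-15 + 3*z) = 90 - 18*z)
(-40 + d(8, -2))² = (-40 + (90 - 18*(-2)))² = (-40 + (90 + 36))² = (-40 + 126)² = 86² = 7396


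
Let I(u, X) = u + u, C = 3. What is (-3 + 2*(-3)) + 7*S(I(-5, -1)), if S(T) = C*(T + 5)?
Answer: -114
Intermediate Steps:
I(u, X) = 2*u
S(T) = 15 + 3*T (S(T) = 3*(T + 5) = 3*(5 + T) = 15 + 3*T)
(-3 + 2*(-3)) + 7*S(I(-5, -1)) = (-3 + 2*(-3)) + 7*(15 + 3*(2*(-5))) = (-3 - 6) + 7*(15 + 3*(-10)) = -9 + 7*(15 - 30) = -9 + 7*(-15) = -9 - 105 = -114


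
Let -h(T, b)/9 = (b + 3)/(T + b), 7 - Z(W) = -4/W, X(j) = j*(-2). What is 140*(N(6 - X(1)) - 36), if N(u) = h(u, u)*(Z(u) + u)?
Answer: -147735/8 ≈ -18467.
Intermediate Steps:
X(j) = -2*j
Z(W) = 7 + 4/W (Z(W) = 7 - (-4)/W = 7 + 4/W)
h(T, b) = -9*(3 + b)/(T + b) (h(T, b) = -9*(b + 3)/(T + b) = -9*(3 + b)/(T + b))
N(u) = 9*(-3 - u)*(7 + u + 4/u)/(2*u) (N(u) = (9*(-3 - u)/(u + u))*((7 + 4/u) + u) = (9*(-3 - u)/((2*u)))*(7 + u + 4/u) = (9*(1/(2*u))*(-3 - u))*(7 + u + 4/u) = (9*(-3 - u)/(2*u))*(7 + u + 4/u) = 9*(-3 - u)*(7 + u + 4/u)/(2*u))
140*(N(6 - X(1)) - 36) = 140*((-45 - 54/(6 - (-2))**2 - 225/(2*(6 - (-2))) - 9*(6 - (-2))/2) - 36) = 140*((-45 - 54/(6 - 1*(-2))**2 - 225/(2*(6 - 1*(-2))) - 9*(6 - 1*(-2))/2) - 36) = 140*((-45 - 54/(6 + 2)**2 - 225/(2*(6 + 2)) - 9*(6 + 2)/2) - 36) = 140*((-45 - 54/8**2 - 225/2/8 - 9/2*8) - 36) = 140*((-45 - 54*1/64 - 225/2*1/8 - 36) - 36) = 140*((-45 - 27/32 - 225/16 - 36) - 36) = 140*(-3069/32 - 36) = 140*(-4221/32) = -147735/8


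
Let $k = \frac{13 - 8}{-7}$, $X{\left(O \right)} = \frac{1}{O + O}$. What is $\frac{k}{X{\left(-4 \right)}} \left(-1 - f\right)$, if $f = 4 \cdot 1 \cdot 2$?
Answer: $- \frac{360}{7} \approx -51.429$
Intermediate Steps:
$X{\left(O \right)} = \frac{1}{2 O}$
$k = - \frac{5}{7}$ ($k = 5 \left(- \frac{1}{7}\right) = - \frac{5}{7} \approx -0.71429$)
$f = 8$ ($f = 4 \cdot 2 = 8$)
$\frac{k}{X{\left(-4 \right)}} \left(-1 - f\right) = - \frac{5}{7 \frac{1}{2 \left(-4\right)}} \left(-1 - 8\right) = - \frac{5}{7 \cdot \frac{1}{2} \left(- \frac{1}{4}\right)} \left(-1 - 8\right) = - \frac{5}{7 \left(- \frac{1}{8}\right)} \left(-9\right) = \left(- \frac{5}{7}\right) \left(-8\right) \left(-9\right) = \frac{40}{7} \left(-9\right) = - \frac{360}{7}$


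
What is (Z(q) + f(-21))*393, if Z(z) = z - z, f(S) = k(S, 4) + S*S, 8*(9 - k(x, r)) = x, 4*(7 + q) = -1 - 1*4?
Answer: 1423053/8 ≈ 1.7788e+5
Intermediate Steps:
q = -33/4 (q = -7 + (-1 - 1*4)/4 = -7 + (-1 - 4)/4 = -7 + (¼)*(-5) = -7 - 5/4 = -33/4 ≈ -8.2500)
k(x, r) = 9 - x/8
f(S) = 9 + S² - S/8 (f(S) = (9 - S/8) + S*S = (9 - S/8) + S² = 9 + S² - S/8)
Z(z) = 0
(Z(q) + f(-21))*393 = (0 + (9 + (-21)² - ⅛*(-21)))*393 = (0 + (9 + 441 + 21/8))*393 = (0 + 3621/8)*393 = (3621/8)*393 = 1423053/8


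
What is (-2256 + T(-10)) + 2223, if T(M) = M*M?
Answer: 67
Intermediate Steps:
T(M) = M²
(-2256 + T(-10)) + 2223 = (-2256 + (-10)²) + 2223 = (-2256 + 100) + 2223 = -2156 + 2223 = 67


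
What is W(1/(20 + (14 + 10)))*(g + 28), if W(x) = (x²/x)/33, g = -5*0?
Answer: 7/363 ≈ 0.019284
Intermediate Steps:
g = 0
W(x) = x/33 (W(x) = x*(1/33) = x/33)
W(1/(20 + (14 + 10)))*(g + 28) = (1/(33*(20 + (14 + 10))))*(0 + 28) = (1/(33*(20 + 24)))*28 = ((1/33)/44)*28 = ((1/33)*(1/44))*28 = (1/1452)*28 = 7/363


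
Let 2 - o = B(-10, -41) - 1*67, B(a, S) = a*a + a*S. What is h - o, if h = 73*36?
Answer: 3069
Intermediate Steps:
B(a, S) = a**2 + S*a
o = -441 (o = 2 - (-10*(-41 - 10) - 1*67) = 2 - (-10*(-51) - 67) = 2 - (510 - 67) = 2 - 1*443 = 2 - 443 = -441)
h = 2628
h - o = 2628 - 1*(-441) = 2628 + 441 = 3069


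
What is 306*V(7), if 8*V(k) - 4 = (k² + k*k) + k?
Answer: 16677/4 ≈ 4169.3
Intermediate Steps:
V(k) = ½ + k²/4 + k/8 (V(k) = ½ + ((k² + k*k) + k)/8 = ½ + ((k² + k²) + k)/8 = ½ + (2*k² + k)/8 = ½ + (k + 2*k²)/8 = ½ + (k²/4 + k/8) = ½ + k²/4 + k/8)
306*V(7) = 306*(½ + (¼)*7² + (⅛)*7) = 306*(½ + (¼)*49 + 7/8) = 306*(½ + 49/4 + 7/8) = 306*(109/8) = 16677/4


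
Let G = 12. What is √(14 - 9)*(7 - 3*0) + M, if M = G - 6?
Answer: 6 + 7*√5 ≈ 21.652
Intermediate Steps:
M = 6 (M = 12 - 6 = 6)
√(14 - 9)*(7 - 3*0) + M = √(14 - 9)*(7 - 3*0) + 6 = √5*(7 + 0) + 6 = √5*7 + 6 = 7*√5 + 6 = 6 + 7*√5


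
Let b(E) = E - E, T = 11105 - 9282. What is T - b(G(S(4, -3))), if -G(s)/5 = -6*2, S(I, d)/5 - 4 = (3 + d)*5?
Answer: 1823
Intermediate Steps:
S(I, d) = 95 + 25*d (S(I, d) = 20 + 5*((3 + d)*5) = 20 + 5*(15 + 5*d) = 20 + (75 + 25*d) = 95 + 25*d)
T = 1823
G(s) = 60 (G(s) = -(-30)*2 = -5*(-12) = 60)
b(E) = 0
T - b(G(S(4, -3))) = 1823 - 1*0 = 1823 + 0 = 1823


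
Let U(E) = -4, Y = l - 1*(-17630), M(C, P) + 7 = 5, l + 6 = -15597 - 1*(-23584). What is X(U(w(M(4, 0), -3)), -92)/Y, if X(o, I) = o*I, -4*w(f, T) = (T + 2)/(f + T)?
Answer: 368/25611 ≈ 0.014369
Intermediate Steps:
l = 7981 (l = -6 + (-15597 - 1*(-23584)) = -6 + (-15597 + 23584) = -6 + 7987 = 7981)
M(C, P) = -2 (M(C, P) = -7 + 5 = -2)
w(f, T) = -(2 + T)/(4*(T + f)) (w(f, T) = -(T + 2)/(4*(f + T)) = -(2 + T)/(4*(T + f)))
Y = 25611 (Y = 7981 - 1*(-17630) = 7981 + 17630 = 25611)
X(o, I) = I*o
X(U(w(M(4, 0), -3)), -92)/Y = -92*(-4)/25611 = 368*(1/25611) = 368/25611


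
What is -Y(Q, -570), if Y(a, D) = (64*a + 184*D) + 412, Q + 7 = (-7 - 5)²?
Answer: 95700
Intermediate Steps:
Q = 137 (Q = -7 + (-7 - 5)² = -7 + (-12)² = -7 + 144 = 137)
Y(a, D) = 412 + 64*a + 184*D
-Y(Q, -570) = -(412 + 64*137 + 184*(-570)) = -(412 + 8768 - 104880) = -1*(-95700) = 95700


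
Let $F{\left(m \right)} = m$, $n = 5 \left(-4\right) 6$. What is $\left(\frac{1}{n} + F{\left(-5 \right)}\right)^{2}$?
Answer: $\frac{361201}{14400} \approx 25.083$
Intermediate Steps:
$n = -120$ ($n = \left(-20\right) 6 = -120$)
$\left(\frac{1}{n} + F{\left(-5 \right)}\right)^{2} = \left(\frac{1}{-120} - 5\right)^{2} = \left(- \frac{1}{120} - 5\right)^{2} = \left(- \frac{601}{120}\right)^{2} = \frac{361201}{14400}$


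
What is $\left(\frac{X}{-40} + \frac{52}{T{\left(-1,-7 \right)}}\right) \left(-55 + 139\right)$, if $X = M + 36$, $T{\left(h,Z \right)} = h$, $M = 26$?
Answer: $- \frac{22491}{5} \approx -4498.2$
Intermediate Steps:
$X = 62$ ($X = 26 + 36 = 62$)
$\left(\frac{X}{-40} + \frac{52}{T{\left(-1,-7 \right)}}\right) \left(-55 + 139\right) = \left(\frac{62}{-40} + \frac{52}{-1}\right) \left(-55 + 139\right) = \left(62 \left(- \frac{1}{40}\right) + 52 \left(-1\right)\right) 84 = \left(- \frac{31}{20} - 52\right) 84 = \left(- \frac{1071}{20}\right) 84 = - \frac{22491}{5}$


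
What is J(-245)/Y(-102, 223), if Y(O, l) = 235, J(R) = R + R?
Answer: -98/47 ≈ -2.0851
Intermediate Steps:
J(R) = 2*R
J(-245)/Y(-102, 223) = (2*(-245))/235 = -490*1/235 = -98/47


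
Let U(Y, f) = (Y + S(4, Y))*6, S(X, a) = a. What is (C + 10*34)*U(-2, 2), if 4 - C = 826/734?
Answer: -3020040/367 ≈ -8229.0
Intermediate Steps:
U(Y, f) = 12*Y (U(Y, f) = (Y + Y)*6 = (2*Y)*6 = 12*Y)
C = 1055/367 (C = 4 - 826/734 = 4 - 1*413/367 = 4 - 413/367 = 1055/367 ≈ 2.8747)
(C + 10*34)*U(-2, 2) = (1055/367 + 10*34)*(12*(-2)) = (1055/367 + 340)*(-24) = (125835/367)*(-24) = -3020040/367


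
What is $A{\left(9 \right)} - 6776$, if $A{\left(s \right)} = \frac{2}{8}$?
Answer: $- \frac{27103}{4} \approx -6775.8$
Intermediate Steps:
$A{\left(s \right)} = \frac{1}{4}$ ($A{\left(s \right)} = 2 \cdot \frac{1}{8} = \frac{1}{4}$)
$A{\left(9 \right)} - 6776 = \frac{1}{4} - 6776 = - \frac{27103}{4}$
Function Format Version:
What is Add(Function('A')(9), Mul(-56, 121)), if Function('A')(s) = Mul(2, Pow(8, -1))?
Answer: Rational(-27103, 4) ≈ -6775.8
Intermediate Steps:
Function('A')(s) = Rational(1, 4) (Function('A')(s) = Mul(2, Rational(1, 8)) = Rational(1, 4))
Add(Function('A')(9), Mul(-56, 121)) = Add(Rational(1, 4), Mul(-56, 121)) = Add(Rational(1, 4), -6776) = Rational(-27103, 4)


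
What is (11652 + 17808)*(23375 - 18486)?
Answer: 144029940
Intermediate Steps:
(11652 + 17808)*(23375 - 18486) = 29460*4889 = 144029940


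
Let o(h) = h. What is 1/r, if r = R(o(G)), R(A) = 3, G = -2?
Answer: ⅓ ≈ 0.33333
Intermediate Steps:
r = 3
1/r = 1/3 = ⅓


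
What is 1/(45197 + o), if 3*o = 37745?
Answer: 3/173336 ≈ 1.7307e-5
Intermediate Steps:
o = 37745/3 (o = (⅓)*37745 = 37745/3 ≈ 12582.)
1/(45197 + o) = 1/(45197 + 37745/3) = 1/(173336/3) = 3/173336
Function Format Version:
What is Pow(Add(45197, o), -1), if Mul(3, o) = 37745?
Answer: Rational(3, 173336) ≈ 1.7307e-5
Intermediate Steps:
o = Rational(37745, 3) (o = Mul(Rational(1, 3), 37745) = Rational(37745, 3) ≈ 12582.)
Pow(Add(45197, o), -1) = Pow(Add(45197, Rational(37745, 3)), -1) = Pow(Rational(173336, 3), -1) = Rational(3, 173336)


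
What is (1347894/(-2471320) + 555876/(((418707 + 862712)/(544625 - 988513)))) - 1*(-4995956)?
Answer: 7605691871880115367/1583398201540 ≈ 4.8034e+6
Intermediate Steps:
(1347894/(-2471320) + 555876/(((418707 + 862712)/(544625 - 988513)))) - 1*(-4995956) = (1347894*(-1/2471320) + 555876/((1281419/(-443888)))) + 4995956 = (-673947/1235660 + 555876/((1281419*(-1/443888)))) + 4995956 = (-673947/1235660 + 555876/(-1281419/443888)) + 4995956 = (-673947/1235660 + 555876*(-443888/1281419)) + 4995956 = (-673947/1235660 - 246746685888/1281419) + 4995956 = -304895873492856873/1583398201540 + 4995956 = 7605691871880115367/1583398201540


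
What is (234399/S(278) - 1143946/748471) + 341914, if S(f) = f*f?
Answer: 19778045181801561/57844832764 ≈ 3.4192e+5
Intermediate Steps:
S(f) = f²
(234399/S(278) - 1143946/748471) + 341914 = (234399/(278²) - 1143946/748471) + 341914 = (234399/77284 - 1143946*1/748471) + 341914 = (234399*(1/77284) - 1143946/748471) + 341914 = (234399/77284 - 1143946/748471) + 341914 = 87032131265/57844832764 + 341914 = 19778045181801561/57844832764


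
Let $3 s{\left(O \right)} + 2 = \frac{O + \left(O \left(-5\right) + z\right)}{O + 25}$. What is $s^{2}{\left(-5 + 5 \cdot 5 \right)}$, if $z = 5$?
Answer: $\frac{121}{81} \approx 1.4938$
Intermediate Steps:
$s{\left(O \right)} = - \frac{2}{3} + \frac{5 - 4 O}{3 \left(25 + O\right)}$ ($s{\left(O \right)} = - \frac{2}{3} + \frac{\left(O + \left(O \left(-5\right) + 5\right)\right) \frac{1}{O + 25}}{3} = - \frac{2}{3} + \frac{\left(O - \left(-5 + 5 O\right)\right) \frac{1}{25 + O}}{3} = - \frac{2}{3} + \frac{\left(5 - 4 O\right) \frac{1}{25 + O}}{3} = - \frac{2}{3} + \frac{\frac{1}{25 + O} \left(5 - 4 O\right)}{3} = - \frac{2}{3} + \frac{5 - 4 O}{3 \left(25 + O\right)}$)
$s^{2}{\left(-5 + 5 \cdot 5 \right)} = \left(\frac{-15 - 2 \left(-5 + 5 \cdot 5\right)}{25 + \left(-5 + 5 \cdot 5\right)}\right)^{2} = \left(\frac{-15 - 2 \left(-5 + 25\right)}{25 + \left(-5 + 25\right)}\right)^{2} = \left(\frac{-15 - 40}{25 + 20}\right)^{2} = \left(\frac{-15 - 40}{45}\right)^{2} = \left(\frac{1}{45} \left(-55\right)\right)^{2} = \left(- \frac{11}{9}\right)^{2} = \frac{121}{81}$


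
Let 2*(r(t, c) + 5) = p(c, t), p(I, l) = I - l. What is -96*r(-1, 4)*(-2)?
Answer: -480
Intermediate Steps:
r(t, c) = -5 + c/2 - t/2 (r(t, c) = -5 + (c - t)/2 = -5 + (c/2 - t/2) = -5 + c/2 - t/2)
-96*r(-1, 4)*(-2) = -96*(-5 + (½)*4 - ½*(-1))*(-2) = -96*(-5 + 2 + ½)*(-2) = -96*(-5/2*(-2)) = -480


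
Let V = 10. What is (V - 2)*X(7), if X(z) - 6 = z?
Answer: 104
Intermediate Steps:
X(z) = 6 + z
(V - 2)*X(7) = (10 - 2)*(6 + 7) = 8*13 = 104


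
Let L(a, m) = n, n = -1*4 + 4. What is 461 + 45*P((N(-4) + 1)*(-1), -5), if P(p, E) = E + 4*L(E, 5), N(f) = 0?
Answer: 236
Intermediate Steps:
n = 0 (n = -4 + 4 = 0)
L(a, m) = 0
P(p, E) = E (P(p, E) = E + 4*0 = E + 0 = E)
461 + 45*P((N(-4) + 1)*(-1), -5) = 461 + 45*(-5) = 461 - 225 = 236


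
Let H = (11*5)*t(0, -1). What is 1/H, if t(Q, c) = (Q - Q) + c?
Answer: -1/55 ≈ -0.018182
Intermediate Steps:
t(Q, c) = c (t(Q, c) = 0 + c = c)
H = -55 (H = (11*5)*(-1) = 55*(-1) = -55)
1/H = 1/(-55) = -1/55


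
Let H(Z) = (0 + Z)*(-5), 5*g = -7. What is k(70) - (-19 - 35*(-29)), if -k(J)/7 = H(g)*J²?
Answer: -241096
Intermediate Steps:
g = -7/5 (g = (⅕)*(-7) = -7/5 ≈ -1.4000)
H(Z) = -5*Z (H(Z) = Z*(-5) = -5*Z)
k(J) = -49*J² (k(J) = -7*(-5*(-7/5))*J² = -49*J²)
k(70) - (-19 - 35*(-29)) = -49*70² - (-19 - 35*(-29)) = -49*4900 - (-19 + 1015) = -240100 - 1*996 = -240100 - 996 = -241096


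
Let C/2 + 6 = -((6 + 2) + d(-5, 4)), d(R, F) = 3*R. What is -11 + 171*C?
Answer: 331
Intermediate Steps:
C = 2 (C = -12 + 2*(-((6 + 2) + 3*(-5))) = -12 + 2*(-(8 - 15)) = -12 + 2*(-1*(-7)) = -12 + 2*7 = -12 + 14 = 2)
-11 + 171*C = -11 + 171*2 = -11 + 342 = 331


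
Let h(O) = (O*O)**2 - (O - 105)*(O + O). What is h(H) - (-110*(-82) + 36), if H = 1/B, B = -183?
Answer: -10157709873023/1121513121 ≈ -9057.1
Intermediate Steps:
H = -1/183 (H = 1/(-183) = -1/183 ≈ -0.0054645)
h(O) = O**4 - 2*O*(-105 + O) (h(O) = (O**2)**2 - (-105 + O)*2*O = O**4 - 2*O*(-105 + O))
h(H) - (-110*(-82) + 36) = -(210 + (-1/183)**3 - 2*(-1/183))/183 - (-110*(-82) + 36) = -(210 - 1/6128487 + 2/183)/183 - (9020 + 36) = -1/183*1287049247/6128487 - 1*9056 = -1287049247/1121513121 - 9056 = -10157709873023/1121513121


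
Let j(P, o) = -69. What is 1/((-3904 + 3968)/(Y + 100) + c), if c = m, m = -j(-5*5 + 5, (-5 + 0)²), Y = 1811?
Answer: 1911/131923 ≈ 0.014486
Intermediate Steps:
m = 69 (m = -1*(-69) = 69)
c = 69
1/((-3904 + 3968)/(Y + 100) + c) = 1/((-3904 + 3968)/(1811 + 100) + 69) = 1/(64/1911 + 69) = 1/(131923/1911) = 1911/131923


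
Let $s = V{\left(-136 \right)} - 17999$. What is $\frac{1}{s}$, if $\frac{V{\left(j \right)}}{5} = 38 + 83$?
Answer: $- \frac{1}{17394} \approx -5.7491 \cdot 10^{-5}$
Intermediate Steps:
$V{\left(j \right)} = 605$ ($V{\left(j \right)} = 5 \left(38 + 83\right) = 5 \cdot 121 = 605$)
$s = -17394$ ($s = 605 - 17999 = -17394$)
$\frac{1}{s} = \frac{1}{-17394} = - \frac{1}{17394}$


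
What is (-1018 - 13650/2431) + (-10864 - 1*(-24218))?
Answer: 2305782/187 ≈ 12330.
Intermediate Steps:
(-1018 - 13650/2431) + (-10864 - 1*(-24218)) = (-1018 - 13650*1/2431) + (-10864 + 24218) = (-1018 - 1050/187) + 13354 = -191416/187 + 13354 = 2305782/187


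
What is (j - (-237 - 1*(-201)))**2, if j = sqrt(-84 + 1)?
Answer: (36 + I*sqrt(83))**2 ≈ 1213.0 + 655.95*I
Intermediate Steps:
j = I*sqrt(83) (j = sqrt(-83) = I*sqrt(83) ≈ 9.1104*I)
(j - (-237 - 1*(-201)))**2 = (I*sqrt(83) - (-237 - 1*(-201)))**2 = (I*sqrt(83) - (-237 + 201))**2 = (I*sqrt(83) - 1*(-36))**2 = (I*sqrt(83) + 36)**2 = (36 + I*sqrt(83))**2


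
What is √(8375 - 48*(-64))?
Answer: √11447 ≈ 106.99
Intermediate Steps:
√(8375 - 48*(-64)) = √(8375 + 3072) = √11447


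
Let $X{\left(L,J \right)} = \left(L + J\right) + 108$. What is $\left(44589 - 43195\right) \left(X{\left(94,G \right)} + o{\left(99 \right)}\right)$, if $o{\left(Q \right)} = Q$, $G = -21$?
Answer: $390320$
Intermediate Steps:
$X{\left(L,J \right)} = 108 + J + L$ ($X{\left(L,J \right)} = \left(J + L\right) + 108 = 108 + J + L$)
$\left(44589 - 43195\right) \left(X{\left(94,G \right)} + o{\left(99 \right)}\right) = \left(44589 - 43195\right) \left(\left(108 - 21 + 94\right) + 99\right) = 1394 \left(181 + 99\right) = 1394 \cdot 280 = 390320$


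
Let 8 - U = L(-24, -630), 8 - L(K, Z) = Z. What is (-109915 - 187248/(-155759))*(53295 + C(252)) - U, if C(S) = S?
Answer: -916727928023469/155759 ≈ -5.8856e+9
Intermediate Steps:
L(K, Z) = 8 - Z
U = -630 (U = 8 - (8 - 1*(-630)) = 8 - (8 + 630) = 8 - 1*638 = 8 - 638 = -630)
(-109915 - 187248/(-155759))*(53295 + C(252)) - U = (-109915 - 187248/(-155759))*(53295 + 252) - 1*(-630) = (-109915 - 187248*(-1/155759))*53547 + 630 = (-109915 + 187248/155759)*53547 + 630 = -17120063237/155759*53547 + 630 = -916728026151639/155759 + 630 = -916727928023469/155759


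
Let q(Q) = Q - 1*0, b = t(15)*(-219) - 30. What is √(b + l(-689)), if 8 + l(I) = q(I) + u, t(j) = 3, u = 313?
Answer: 3*I*√119 ≈ 32.726*I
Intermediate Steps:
b = -687 (b = 3*(-219) - 30 = -657 - 30 = -687)
q(Q) = Q (q(Q) = Q + 0 = Q)
l(I) = 305 + I (l(I) = -8 + (I + 313) = -8 + (313 + I) = 305 + I)
√(b + l(-689)) = √(-687 + (305 - 689)) = √(-687 - 384) = √(-1071) = 3*I*√119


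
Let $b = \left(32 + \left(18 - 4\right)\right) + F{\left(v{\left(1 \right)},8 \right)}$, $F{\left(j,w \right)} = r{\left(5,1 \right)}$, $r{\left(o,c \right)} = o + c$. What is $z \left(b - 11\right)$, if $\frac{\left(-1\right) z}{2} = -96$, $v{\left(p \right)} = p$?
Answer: $7872$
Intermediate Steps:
$z = 192$ ($z = \left(-2\right) \left(-96\right) = 192$)
$r{\left(o,c \right)} = c + o$
$F{\left(j,w \right)} = 6$ ($F{\left(j,w \right)} = 1 + 5 = 6$)
$b = 52$ ($b = \left(32 + \left(18 - 4\right)\right) + 6 = \left(32 + 14\right) + 6 = 46 + 6 = 52$)
$z \left(b - 11\right) = 192 \left(52 - 11\right) = 192 \cdot 41 = 7872$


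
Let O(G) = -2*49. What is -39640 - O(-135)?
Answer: -39542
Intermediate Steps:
O(G) = -98
-39640 - O(-135) = -39640 - 1*(-98) = -39640 + 98 = -39542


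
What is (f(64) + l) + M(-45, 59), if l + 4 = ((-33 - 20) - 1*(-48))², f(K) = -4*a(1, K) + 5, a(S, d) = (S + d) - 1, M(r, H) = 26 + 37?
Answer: -167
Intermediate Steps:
M(r, H) = 63
a(S, d) = -1 + S + d
f(K) = 5 - 4*K (f(K) = -4*(-1 + 1 + K) + 5 = -4*K + 5 = 5 - 4*K)
l = 21 (l = -4 + ((-33 - 20) - 1*(-48))² = -4 + (-53 + 48)² = -4 + (-5)² = -4 + 25 = 21)
(f(64) + l) + M(-45, 59) = ((5 - 4*64) + 21) + 63 = ((5 - 256) + 21) + 63 = (-251 + 21) + 63 = -230 + 63 = -167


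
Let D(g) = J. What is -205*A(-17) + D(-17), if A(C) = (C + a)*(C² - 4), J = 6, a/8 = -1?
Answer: 1460631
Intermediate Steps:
a = -8 (a = 8*(-1) = -8)
D(g) = 6
A(C) = (-8 + C)*(-4 + C²) (A(C) = (C - 8)*(C² - 4) = (-8 + C)*(-4 + C²))
-205*A(-17) + D(-17) = -205*(32 + (-17)³ - 8*(-17)² - 4*(-17)) + 6 = -205*(32 - 4913 - 8*289 + 68) + 6 = -205*(32 - 4913 - 2312 + 68) + 6 = -205*(-7125) + 6 = 1460625 + 6 = 1460631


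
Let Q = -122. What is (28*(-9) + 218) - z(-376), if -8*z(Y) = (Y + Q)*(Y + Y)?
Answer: 46778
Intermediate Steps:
z(Y) = -Y*(-122 + Y)/4 (z(Y) = -(Y - 122)*(Y + Y)/8 = -(-122 + Y)*2*Y/8 = -Y*(-122 + Y)/4)
(28*(-9) + 218) - z(-376) = (28*(-9) + 218) - (-376)*(122 - 1*(-376))/4 = (-252 + 218) - (-376)*(122 + 376)/4 = -34 - (-376)*498/4 = -34 - 1*(-46812) = -34 + 46812 = 46778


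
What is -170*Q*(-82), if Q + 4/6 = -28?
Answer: -1198840/3 ≈ -3.9961e+5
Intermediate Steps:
Q = -86/3 (Q = -⅔ - 28 = -86/3 ≈ -28.667)
-170*Q*(-82) = -170*(-86/3)*(-82) = (14620/3)*(-82) = -1198840/3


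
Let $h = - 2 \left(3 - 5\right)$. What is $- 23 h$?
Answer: $-92$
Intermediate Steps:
$h = 4$ ($h = \left(-2\right) \left(-2\right) = 4$)
$- 23 h = \left(-23\right) 4 = -92$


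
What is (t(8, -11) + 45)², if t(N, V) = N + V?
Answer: 1764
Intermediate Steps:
(t(8, -11) + 45)² = ((8 - 11) + 45)² = (-3 + 45)² = 42² = 1764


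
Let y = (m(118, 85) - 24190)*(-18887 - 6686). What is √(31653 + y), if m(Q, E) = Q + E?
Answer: 2*√153362801 ≈ 24768.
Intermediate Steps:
m(Q, E) = E + Q
y = 613419551 (y = ((85 + 118) - 24190)*(-18887 - 6686) = (203 - 24190)*(-25573) = -23987*(-25573) = 613419551)
√(31653 + y) = √(31653 + 613419551) = √613451204 = 2*√153362801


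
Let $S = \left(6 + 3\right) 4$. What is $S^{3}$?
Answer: $46656$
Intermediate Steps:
$S = 36$ ($S = 9 \cdot 4 = 36$)
$S^{3} = 36^{3} = 46656$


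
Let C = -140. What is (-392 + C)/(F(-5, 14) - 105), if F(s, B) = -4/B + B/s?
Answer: 18620/3783 ≈ 4.9220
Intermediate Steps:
(-392 + C)/(F(-5, 14) - 105) = (-392 - 140)/((-4/14 + 14/(-5)) - 105) = -532/((-4*1/14 + 14*(-⅕)) - 105) = -532/((-2/7 - 14/5) - 105) = -532/(-108/35 - 105) = -532/(-3783/35) = -532*(-35/3783) = 18620/3783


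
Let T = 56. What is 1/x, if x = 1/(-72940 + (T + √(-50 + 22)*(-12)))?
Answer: -72884 - 24*I*√7 ≈ -72884.0 - 63.498*I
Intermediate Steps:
x = 1/(-72884 - 24*I*√7) (x = 1/(-72940 + (56 + √(-50 + 22)*(-12))) = 1/(-72940 + (56 + √(-28)*(-12))) = 1/(-72940 + (56 + (2*I*√7)*(-12))) = 1/(-72940 + (56 - 24*I*√7)) = 1/(-72884 - 24*I*√7) ≈ -1.372e-5 + 1.2e-8*I)
1/x = 1/(I/(4*(-18221*I + 6*√7))) = -4*I*(-18221*I + 6*√7)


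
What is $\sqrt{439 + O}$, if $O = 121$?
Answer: $4 \sqrt{35} \approx 23.664$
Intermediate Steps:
$\sqrt{439 + O} = \sqrt{439 + 121} = \sqrt{560} = 4 \sqrt{35}$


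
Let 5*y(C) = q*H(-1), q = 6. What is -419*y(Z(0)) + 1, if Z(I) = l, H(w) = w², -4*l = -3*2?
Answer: -2509/5 ≈ -501.80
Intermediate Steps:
l = 3/2 (l = -(-3)*2/4 = -¼*(-6) = 3/2 ≈ 1.5000)
Z(I) = 3/2
y(C) = 6/5 (y(C) = (6*(-1)²)/5 = (6*1)/5 = (⅕)*6 = 6/5)
-419*y(Z(0)) + 1 = -419*6/5 + 1 = -2514/5 + 1 = -2509/5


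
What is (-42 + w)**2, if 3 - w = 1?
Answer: 1600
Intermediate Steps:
w = 2 (w = 3 - 1*1 = 3 - 1 = 2)
(-42 + w)**2 = (-42 + 2)**2 = (-40)**2 = 1600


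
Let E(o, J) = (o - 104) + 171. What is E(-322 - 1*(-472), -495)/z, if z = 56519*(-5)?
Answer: -217/282595 ≈ -0.00076788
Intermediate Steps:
z = -282595
E(o, J) = 67 + o (E(o, J) = (-104 + o) + 171 = 67 + o)
E(-322 - 1*(-472), -495)/z = (67 + (-322 - 1*(-472)))/(-282595) = (67 + (-322 + 472))*(-1/282595) = (67 + 150)*(-1/282595) = 217*(-1/282595) = -217/282595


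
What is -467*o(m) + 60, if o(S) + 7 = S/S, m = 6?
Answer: 2862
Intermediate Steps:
o(S) = -6 (o(S) = -7 + S/S = -7 + 1 = -6)
-467*o(m) + 60 = -467*(-6) + 60 = 2802 + 60 = 2862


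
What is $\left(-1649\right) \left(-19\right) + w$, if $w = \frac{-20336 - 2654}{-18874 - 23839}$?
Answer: $\frac{11060033}{353} \approx 31332.0$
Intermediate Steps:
$w = \frac{190}{353}$ ($w = - \frac{22990}{-42713} = \left(-22990\right) \left(- \frac{1}{42713}\right) = \frac{190}{353} \approx 0.53824$)
$\left(-1649\right) \left(-19\right) + w = \left(-1649\right) \left(-19\right) + \frac{190}{353} = 31331 + \frac{190}{353} = \frac{11060033}{353}$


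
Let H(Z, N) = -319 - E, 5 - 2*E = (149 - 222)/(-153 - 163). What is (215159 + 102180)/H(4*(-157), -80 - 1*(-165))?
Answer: -18232568/18465 ≈ -987.41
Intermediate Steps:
E = 1507/632 (E = 5/2 - (149 - 222)/(2*(-153 - 163)) = 5/2 - (-73)/(2*(-316)) = 5/2 - (-73)*(-1)/(2*316) = 5/2 - 1/2*73/316 = 5/2 - 73/632 = 1507/632 ≈ 2.3845)
H(Z, N) = -203115/632 (H(Z, N) = -319 - 1*1507/632 = -319 - 1507/632 = -203115/632)
(215159 + 102180)/H(4*(-157), -80 - 1*(-165)) = (215159 + 102180)/(-203115/632) = 317339*(-632/203115) = -18232568/18465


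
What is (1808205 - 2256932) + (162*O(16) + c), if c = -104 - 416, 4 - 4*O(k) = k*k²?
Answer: -614973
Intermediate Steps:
O(k) = 1 - k³/4 (O(k) = 1 - k*k²/4 = 1 - k³/4)
c = -520
(1808205 - 2256932) + (162*O(16) + c) = (1808205 - 2256932) + (162*(1 - ¼*16³) - 520) = -448727 + (162*(1 - ¼*4096) - 520) = -448727 + (162*(1 - 1024) - 520) = -448727 + (162*(-1023) - 520) = -448727 + (-165726 - 520) = -448727 - 166246 = -614973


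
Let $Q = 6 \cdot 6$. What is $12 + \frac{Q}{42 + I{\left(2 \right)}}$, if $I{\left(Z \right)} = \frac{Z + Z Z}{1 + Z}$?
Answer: $\frac{141}{11} \approx 12.818$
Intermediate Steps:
$I{\left(Z \right)} = \frac{Z + Z^{2}}{1 + Z}$
$Q = 36$
$12 + \frac{Q}{42 + I{\left(2 \right)}} = 12 + \frac{36}{42 + 2} = 12 + \frac{36}{44} = 12 + 36 \cdot \frac{1}{44} = 12 + \frac{9}{11} = \frac{141}{11}$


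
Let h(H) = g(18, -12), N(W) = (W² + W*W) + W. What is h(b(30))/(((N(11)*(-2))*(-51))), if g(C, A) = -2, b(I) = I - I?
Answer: -1/12903 ≈ -7.7501e-5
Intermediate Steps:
N(W) = W + 2*W² (N(W) = (W² + W²) + W = 2*W² + W = W + 2*W²)
b(I) = 0
h(H) = -2
h(b(30))/(((N(11)*(-2))*(-51))) = -2*1/(1122*(1 + 2*11)) = -2*1/(1122*(1 + 22)) = -2/(((11*23)*(-2))*(-51)) = -2/((253*(-2))*(-51)) = -2/((-506*(-51))) = -2/25806 = -2*1/25806 = -1/12903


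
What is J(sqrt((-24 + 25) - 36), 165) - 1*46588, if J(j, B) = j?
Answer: -46588 + I*sqrt(35) ≈ -46588.0 + 5.9161*I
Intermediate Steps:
J(sqrt((-24 + 25) - 36), 165) - 1*46588 = sqrt((-24 + 25) - 36) - 1*46588 = sqrt(1 - 36) - 46588 = sqrt(-35) - 46588 = I*sqrt(35) - 46588 = -46588 + I*sqrt(35)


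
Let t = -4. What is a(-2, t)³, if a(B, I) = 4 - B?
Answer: 216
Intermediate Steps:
a(-2, t)³ = (4 - 1*(-2))³ = (4 + 2)³ = 6³ = 216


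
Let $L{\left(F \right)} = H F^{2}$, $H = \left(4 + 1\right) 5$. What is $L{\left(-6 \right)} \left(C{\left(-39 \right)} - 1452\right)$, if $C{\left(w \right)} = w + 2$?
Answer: $-1340100$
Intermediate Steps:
$H = 25$ ($H = 5 \cdot 5 = 25$)
$C{\left(w \right)} = 2 + w$
$L{\left(F \right)} = 25 F^{2}$
$L{\left(-6 \right)} \left(C{\left(-39 \right)} - 1452\right) = 25 \left(-6\right)^{2} \left(\left(2 - 39\right) - 1452\right) = 25 \cdot 36 \left(-37 - 1452\right) = 900 \left(-1489\right) = -1340100$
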